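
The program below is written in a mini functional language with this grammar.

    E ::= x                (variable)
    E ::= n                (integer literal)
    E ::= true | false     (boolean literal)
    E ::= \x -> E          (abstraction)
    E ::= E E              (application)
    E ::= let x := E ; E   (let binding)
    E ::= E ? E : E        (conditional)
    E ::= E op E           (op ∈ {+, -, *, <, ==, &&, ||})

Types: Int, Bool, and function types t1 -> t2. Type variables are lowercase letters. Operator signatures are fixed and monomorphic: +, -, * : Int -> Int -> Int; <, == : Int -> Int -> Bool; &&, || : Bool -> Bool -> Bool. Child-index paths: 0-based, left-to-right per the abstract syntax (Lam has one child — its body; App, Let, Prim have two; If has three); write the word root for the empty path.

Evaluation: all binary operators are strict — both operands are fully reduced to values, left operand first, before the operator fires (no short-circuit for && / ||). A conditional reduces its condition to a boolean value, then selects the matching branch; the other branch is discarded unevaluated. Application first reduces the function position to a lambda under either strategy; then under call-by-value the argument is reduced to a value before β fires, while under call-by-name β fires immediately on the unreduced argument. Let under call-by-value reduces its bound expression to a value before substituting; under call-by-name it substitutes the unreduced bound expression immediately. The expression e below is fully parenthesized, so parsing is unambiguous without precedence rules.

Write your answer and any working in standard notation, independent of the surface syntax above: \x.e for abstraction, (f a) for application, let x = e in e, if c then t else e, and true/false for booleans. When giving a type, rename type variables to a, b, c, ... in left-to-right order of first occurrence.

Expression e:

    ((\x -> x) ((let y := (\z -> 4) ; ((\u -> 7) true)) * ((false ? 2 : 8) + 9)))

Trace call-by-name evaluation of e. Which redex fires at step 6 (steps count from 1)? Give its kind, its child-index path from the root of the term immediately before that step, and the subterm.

Trace:
step 0: ((\x.x) ((let y = (\z.4) in ((\u.7) true)) * ((if false then 2 else 8) + 9)))
step 1: [beta@root] ((let y = (\z.4) in ((\u.7) true)) * ((if false then 2 else 8) + 9))
step 2: [let@0] (((\u.7) true) * ((if false then 2 else 8) + 9))
step 3: [beta@0] (7 * ((if false then 2 else 8) + 9))
step 4: [if@1.0] (7 * (8 + 9))
step 5: [delta@1] (7 * 17)
step 6: [delta@root] 119

Answer: delta at root : (7 * 17)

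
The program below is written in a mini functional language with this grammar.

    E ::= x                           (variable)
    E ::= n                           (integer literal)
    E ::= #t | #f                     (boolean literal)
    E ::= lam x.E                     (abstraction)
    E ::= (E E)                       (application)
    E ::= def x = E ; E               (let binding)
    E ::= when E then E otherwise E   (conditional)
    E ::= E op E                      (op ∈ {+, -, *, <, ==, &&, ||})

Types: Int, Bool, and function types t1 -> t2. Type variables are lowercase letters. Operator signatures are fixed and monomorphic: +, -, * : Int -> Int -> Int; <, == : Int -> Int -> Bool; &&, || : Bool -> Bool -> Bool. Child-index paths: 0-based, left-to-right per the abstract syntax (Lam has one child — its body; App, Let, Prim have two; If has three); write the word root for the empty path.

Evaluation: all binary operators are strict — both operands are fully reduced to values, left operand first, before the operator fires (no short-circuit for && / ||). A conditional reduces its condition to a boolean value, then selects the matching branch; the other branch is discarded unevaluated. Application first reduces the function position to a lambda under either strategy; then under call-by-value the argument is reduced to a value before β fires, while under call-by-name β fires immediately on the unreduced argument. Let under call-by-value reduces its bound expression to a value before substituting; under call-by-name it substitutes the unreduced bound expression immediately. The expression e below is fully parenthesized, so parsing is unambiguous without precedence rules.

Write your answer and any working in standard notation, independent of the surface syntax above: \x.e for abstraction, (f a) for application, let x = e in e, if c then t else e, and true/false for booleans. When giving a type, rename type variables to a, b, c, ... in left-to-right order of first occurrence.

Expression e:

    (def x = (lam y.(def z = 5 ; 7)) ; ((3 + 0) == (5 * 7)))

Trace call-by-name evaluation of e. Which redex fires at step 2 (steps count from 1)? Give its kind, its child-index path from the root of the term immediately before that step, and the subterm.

Answer: delta at 0 : (3 + 0)

Trace:
step 0: (let x = (\y.(let z = 5 in 7)) in ((3 + 0) == (5 * 7)))
step 1: [let@root] ((3 + 0) == (5 * 7))
step 2: [delta@0] (3 == (5 * 7))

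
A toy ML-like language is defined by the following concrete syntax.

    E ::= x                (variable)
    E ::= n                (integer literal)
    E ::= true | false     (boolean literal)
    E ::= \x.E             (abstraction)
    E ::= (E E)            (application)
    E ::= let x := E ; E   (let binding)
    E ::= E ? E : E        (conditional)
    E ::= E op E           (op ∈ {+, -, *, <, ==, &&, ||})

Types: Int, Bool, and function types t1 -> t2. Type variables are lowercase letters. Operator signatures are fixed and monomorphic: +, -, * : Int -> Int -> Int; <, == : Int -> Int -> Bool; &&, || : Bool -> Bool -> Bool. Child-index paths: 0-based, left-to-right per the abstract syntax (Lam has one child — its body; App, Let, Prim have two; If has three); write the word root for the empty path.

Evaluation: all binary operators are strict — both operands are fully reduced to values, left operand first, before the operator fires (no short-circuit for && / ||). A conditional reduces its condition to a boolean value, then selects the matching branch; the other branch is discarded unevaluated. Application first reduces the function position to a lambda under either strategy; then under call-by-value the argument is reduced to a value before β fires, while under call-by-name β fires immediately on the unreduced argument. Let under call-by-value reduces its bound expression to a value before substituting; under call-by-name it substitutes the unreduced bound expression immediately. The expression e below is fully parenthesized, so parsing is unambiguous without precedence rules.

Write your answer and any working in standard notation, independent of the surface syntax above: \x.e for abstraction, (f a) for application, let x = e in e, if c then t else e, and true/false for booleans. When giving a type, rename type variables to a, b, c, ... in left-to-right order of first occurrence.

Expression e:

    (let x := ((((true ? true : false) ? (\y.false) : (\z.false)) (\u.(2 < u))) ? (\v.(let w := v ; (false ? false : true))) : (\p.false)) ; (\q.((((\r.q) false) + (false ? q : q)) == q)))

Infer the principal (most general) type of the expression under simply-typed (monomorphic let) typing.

Answer: Int -> Bool

Derivation:
  unify Bool ~ Bool
  unify Bool ~ Bool
  unify Bool ~ Bool
\y._ : a -> Bool
\z._ : b -> Bool
  unify a -> Bool ~ b -> Bool
  unify a ~ b
  unify Bool ~ Bool
  unify Int ~ Int
u : c
  unify c ~ Int
\u._ : Int -> Bool
  unify b -> Bool ~ (Int -> Bool) -> d
  unify b ~ Int -> Bool
  unify Bool ~ d
_ _ : Bool
  unify Bool ~ Bool
v : e
let w : e
  unify Bool ~ Bool
  unify Bool ~ Bool
\v._ : e -> Bool
\p._ : f -> Bool
  unify e -> Bool ~ f -> Bool
  unify e ~ f
  unify Bool ~ Bool
let x : f -> Bool
q : g
\r._ : h -> g
  unify h -> g ~ Bool -> i
  unify h ~ Bool
  unify g ~ i
_ _ : i
  unify i ~ Int
  unify Bool ~ Bool
q : Int
q : Int
  unify Int ~ Int
  unify Int ~ Int
  unify Int ~ Int
q : Int
  unify Int ~ Int
\q._ : Int -> Bool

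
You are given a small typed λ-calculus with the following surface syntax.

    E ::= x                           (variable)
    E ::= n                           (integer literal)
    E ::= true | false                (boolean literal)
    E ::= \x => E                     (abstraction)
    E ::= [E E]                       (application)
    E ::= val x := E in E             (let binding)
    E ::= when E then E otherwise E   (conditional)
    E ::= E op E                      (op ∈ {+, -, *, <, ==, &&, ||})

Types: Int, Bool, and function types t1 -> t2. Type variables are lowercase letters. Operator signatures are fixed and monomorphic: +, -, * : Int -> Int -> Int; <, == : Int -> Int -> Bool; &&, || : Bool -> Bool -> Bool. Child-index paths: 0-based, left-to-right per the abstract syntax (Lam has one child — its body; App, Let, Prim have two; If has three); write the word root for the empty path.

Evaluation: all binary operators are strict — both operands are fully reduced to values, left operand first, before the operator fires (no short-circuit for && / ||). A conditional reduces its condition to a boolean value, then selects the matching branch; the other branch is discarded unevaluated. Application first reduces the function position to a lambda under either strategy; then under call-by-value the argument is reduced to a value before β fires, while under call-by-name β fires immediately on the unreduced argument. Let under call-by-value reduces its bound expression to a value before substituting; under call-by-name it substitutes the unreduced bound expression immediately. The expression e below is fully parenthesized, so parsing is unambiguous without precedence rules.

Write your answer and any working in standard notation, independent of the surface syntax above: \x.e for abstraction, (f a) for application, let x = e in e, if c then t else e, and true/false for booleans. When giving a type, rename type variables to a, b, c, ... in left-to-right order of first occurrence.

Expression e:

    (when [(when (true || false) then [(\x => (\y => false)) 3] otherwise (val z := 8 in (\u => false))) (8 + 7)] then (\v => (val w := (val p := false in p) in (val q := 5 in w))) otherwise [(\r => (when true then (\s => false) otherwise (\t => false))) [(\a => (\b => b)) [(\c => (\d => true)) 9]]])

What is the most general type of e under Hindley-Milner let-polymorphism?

Answer: a -> Bool

Derivation:
  unify Bool ~ Bool
  unify Bool ~ Bool
  unify Bool ~ Bool
\y._ : b -> Bool
\x._ : a -> b -> Bool
  unify a -> b -> Bool ~ Int -> c
  unify a ~ Int
  unify b -> Bool ~ c
_ _ : b -> Bool
let z : Int
\u._ : d -> Bool
  unify b -> Bool ~ d -> Bool
  unify b ~ d
  unify Bool ~ Bool
  unify Int ~ Int
  unify Int ~ Int
  unify d -> Bool ~ Int -> e
  unify d ~ Int
  unify Bool ~ e
_ _ : Bool
  unify Bool ~ Bool
let p : Bool
p : Bool
let w : Bool
let q : Int
w : Bool
\v._ : f -> Bool
  unify Bool ~ Bool
\s._ : h -> Bool
\t._ : i -> Bool
  unify h -> Bool ~ i -> Bool
  unify h ~ i
  unify Bool ~ Bool
\r._ : g -> i -> Bool
b : k
\b._ : k -> k
\a._ : j -> k -> k
\d._ : m -> Bool
\c._ : l -> m -> Bool
  unify l -> m -> Bool ~ Int -> n
  unify l ~ Int
  unify m -> Bool ~ n
_ _ : m -> Bool
  unify j -> k -> k ~ (m -> Bool) -> o
  unify j ~ m -> Bool
  unify k -> k ~ o
_ _ : k -> k
  unify g -> i -> Bool ~ (k -> k) -> p
  unify g ~ k -> k
  unify i -> Bool ~ p
_ _ : i -> Bool
  unify f -> Bool ~ i -> Bool
  unify f ~ i
  unify Bool ~ Bool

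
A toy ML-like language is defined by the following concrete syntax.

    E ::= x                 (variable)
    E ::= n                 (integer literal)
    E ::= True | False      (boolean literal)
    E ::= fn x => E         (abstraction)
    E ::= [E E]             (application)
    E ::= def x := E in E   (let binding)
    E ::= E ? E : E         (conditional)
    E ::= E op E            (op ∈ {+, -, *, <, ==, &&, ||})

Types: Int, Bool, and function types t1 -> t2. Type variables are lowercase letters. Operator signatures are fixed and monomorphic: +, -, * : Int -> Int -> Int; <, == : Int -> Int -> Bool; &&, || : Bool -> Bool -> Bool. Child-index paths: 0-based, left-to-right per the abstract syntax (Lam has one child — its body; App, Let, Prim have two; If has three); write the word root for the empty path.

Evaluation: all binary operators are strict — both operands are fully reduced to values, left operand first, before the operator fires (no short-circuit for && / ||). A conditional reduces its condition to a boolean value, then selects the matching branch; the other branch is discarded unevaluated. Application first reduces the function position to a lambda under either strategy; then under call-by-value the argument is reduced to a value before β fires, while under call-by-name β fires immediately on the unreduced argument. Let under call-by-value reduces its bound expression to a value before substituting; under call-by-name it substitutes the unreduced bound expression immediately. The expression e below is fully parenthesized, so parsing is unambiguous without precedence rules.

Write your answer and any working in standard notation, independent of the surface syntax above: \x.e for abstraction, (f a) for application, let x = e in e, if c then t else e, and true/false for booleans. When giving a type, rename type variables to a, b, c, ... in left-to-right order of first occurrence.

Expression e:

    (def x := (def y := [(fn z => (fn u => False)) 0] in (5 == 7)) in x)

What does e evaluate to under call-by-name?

Working:
step 0: (let x = (let y = ((\z.(\u.false)) 0) in (5 == 7)) in x)
step 1: [let@root] (let y = ((\z.(\u.false)) 0) in (5 == 7))
step 2: [let@root] (5 == 7)
step 3: [delta@root] false

Answer: false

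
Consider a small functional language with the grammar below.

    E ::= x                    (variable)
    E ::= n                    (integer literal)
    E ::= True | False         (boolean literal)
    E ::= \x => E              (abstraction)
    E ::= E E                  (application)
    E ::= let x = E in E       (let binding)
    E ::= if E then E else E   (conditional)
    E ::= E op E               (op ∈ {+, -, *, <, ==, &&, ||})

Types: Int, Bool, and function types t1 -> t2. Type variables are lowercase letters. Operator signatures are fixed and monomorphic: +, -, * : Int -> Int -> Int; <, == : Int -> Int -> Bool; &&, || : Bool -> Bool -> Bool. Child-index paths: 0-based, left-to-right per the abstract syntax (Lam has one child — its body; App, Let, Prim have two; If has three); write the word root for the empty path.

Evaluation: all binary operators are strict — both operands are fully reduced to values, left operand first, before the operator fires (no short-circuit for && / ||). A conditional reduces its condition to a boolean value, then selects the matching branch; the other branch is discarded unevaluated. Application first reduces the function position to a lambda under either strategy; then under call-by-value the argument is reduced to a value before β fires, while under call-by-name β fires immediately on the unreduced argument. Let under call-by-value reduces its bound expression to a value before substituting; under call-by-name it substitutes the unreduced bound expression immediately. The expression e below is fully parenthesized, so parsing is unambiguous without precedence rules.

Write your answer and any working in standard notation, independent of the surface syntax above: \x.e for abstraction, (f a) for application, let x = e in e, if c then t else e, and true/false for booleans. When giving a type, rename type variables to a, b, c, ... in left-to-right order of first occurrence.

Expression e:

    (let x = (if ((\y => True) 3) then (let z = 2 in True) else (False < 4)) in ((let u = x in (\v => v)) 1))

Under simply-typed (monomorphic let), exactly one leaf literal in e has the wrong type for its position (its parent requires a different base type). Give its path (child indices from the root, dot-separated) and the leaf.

Trace:
\y._ : a -> Bool
  unify a -> Bool ~ Int -> b
  unify a ~ Int
  unify Bool ~ b
_ _ : Bool
  unify Bool ~ Bool
let z : Int
  unify Bool ~ Int
  FAIL: mismatch Bool ~ Int

Answer: 0.2.0 : false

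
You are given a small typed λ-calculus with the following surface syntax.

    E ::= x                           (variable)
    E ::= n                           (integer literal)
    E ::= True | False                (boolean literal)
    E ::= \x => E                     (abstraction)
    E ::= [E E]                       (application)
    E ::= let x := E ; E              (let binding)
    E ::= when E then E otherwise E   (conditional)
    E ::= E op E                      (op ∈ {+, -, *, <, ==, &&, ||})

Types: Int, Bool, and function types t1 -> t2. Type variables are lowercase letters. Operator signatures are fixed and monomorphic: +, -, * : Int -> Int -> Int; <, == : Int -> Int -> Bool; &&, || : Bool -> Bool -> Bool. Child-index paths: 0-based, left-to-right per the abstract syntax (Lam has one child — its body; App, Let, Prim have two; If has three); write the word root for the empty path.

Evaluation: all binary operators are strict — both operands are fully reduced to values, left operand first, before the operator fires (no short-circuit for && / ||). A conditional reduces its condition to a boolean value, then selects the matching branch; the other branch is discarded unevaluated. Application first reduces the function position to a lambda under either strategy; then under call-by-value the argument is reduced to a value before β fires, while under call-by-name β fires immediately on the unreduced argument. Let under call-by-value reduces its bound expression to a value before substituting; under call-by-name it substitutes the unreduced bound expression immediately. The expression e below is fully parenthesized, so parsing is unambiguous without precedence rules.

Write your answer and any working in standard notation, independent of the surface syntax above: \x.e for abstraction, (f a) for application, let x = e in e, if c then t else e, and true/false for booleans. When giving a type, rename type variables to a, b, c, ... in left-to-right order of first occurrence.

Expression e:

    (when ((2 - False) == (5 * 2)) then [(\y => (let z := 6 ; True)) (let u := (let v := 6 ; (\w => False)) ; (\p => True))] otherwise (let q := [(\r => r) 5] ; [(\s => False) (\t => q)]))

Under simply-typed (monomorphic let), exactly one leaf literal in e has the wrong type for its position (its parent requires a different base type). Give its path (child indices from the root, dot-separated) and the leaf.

Derivation:
  unify Int ~ Int
  unify Bool ~ Int
  FAIL: mismatch Bool ~ Int

Answer: 0.0.1 : false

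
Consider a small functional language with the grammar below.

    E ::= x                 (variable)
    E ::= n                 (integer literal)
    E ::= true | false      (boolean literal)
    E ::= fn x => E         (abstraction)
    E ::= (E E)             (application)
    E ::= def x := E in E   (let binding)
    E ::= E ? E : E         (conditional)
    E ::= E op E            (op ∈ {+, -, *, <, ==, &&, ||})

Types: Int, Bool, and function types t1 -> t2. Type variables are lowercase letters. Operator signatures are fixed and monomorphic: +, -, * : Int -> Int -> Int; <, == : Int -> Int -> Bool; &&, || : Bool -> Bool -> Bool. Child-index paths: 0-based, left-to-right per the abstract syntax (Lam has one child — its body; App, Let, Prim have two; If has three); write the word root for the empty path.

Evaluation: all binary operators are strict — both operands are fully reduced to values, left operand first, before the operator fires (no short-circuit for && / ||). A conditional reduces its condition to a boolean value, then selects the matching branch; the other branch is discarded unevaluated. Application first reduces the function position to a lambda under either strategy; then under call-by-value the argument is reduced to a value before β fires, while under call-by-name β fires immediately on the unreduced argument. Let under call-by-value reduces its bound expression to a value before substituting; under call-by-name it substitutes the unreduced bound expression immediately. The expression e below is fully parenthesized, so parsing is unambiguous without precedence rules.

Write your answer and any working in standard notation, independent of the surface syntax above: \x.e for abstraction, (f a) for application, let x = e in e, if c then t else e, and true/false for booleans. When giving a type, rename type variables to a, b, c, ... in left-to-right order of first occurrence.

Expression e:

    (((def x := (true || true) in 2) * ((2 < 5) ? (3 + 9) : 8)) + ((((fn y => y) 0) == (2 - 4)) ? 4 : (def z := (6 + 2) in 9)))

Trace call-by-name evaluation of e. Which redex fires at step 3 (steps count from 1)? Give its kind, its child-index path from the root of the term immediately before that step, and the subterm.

Answer: if at 0.1 : (if true then (3 + 9) else 8)

Derivation:
step 0: (((let x = (true || true) in 2) * (if (2 < 5) then (3 + 9) else 8)) + (if (((\y.y) 0) == (2 - 4)) then 4 else (let z = (6 + 2) in 9)))
step 1: [let@0.0] ((2 * (if (2 < 5) then (3 + 9) else 8)) + (if (((\y.y) 0) == (2 - 4)) then 4 else (let z = (6 + 2) in 9)))
step 2: [delta@0.1.0] ((2 * (if true then (3 + 9) else 8)) + (if (((\y.y) 0) == (2 - 4)) then 4 else (let z = (6 + 2) in 9)))
step 3: [if@0.1] ((2 * (3 + 9)) + (if (((\y.y) 0) == (2 - 4)) then 4 else (let z = (6 + 2) in 9)))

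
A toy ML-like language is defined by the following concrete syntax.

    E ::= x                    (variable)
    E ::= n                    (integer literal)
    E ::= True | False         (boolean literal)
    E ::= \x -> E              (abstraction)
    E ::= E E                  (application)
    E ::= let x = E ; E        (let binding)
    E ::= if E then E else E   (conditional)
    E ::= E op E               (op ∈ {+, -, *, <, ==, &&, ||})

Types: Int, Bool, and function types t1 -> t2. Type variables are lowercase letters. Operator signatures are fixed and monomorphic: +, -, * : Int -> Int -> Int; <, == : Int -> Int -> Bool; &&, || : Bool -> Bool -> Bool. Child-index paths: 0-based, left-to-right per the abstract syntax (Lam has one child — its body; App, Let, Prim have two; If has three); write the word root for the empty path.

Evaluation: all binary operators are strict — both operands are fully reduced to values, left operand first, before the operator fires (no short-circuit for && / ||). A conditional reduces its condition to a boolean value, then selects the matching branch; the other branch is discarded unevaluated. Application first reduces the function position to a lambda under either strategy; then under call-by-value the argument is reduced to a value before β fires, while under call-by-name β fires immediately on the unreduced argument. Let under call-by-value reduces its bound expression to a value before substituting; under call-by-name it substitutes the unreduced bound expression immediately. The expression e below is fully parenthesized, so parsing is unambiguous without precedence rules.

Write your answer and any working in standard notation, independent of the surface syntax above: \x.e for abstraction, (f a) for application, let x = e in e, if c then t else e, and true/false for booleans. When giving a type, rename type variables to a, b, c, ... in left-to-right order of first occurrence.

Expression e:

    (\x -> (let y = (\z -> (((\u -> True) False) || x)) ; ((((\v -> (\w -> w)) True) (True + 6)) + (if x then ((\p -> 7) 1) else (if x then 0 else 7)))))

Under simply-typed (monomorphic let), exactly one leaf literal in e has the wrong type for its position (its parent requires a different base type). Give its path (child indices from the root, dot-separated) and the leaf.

Trace:
\u._ : c -> Bool
  unify c -> Bool ~ Bool -> d
  unify c ~ Bool
  unify Bool ~ d
_ _ : Bool
  unify Bool ~ Bool
x : a
  unify a ~ Bool
\z._ : b -> Bool
let y : b -> Bool
w : f
\w._ : f -> f
\v._ : e -> f -> f
  unify e -> f -> f ~ Bool -> g
  unify e ~ Bool
  unify f -> f ~ g
_ _ : f -> f
  unify Bool ~ Int
  FAIL: mismatch Bool ~ Int

Answer: 0.1.0.1.0 : true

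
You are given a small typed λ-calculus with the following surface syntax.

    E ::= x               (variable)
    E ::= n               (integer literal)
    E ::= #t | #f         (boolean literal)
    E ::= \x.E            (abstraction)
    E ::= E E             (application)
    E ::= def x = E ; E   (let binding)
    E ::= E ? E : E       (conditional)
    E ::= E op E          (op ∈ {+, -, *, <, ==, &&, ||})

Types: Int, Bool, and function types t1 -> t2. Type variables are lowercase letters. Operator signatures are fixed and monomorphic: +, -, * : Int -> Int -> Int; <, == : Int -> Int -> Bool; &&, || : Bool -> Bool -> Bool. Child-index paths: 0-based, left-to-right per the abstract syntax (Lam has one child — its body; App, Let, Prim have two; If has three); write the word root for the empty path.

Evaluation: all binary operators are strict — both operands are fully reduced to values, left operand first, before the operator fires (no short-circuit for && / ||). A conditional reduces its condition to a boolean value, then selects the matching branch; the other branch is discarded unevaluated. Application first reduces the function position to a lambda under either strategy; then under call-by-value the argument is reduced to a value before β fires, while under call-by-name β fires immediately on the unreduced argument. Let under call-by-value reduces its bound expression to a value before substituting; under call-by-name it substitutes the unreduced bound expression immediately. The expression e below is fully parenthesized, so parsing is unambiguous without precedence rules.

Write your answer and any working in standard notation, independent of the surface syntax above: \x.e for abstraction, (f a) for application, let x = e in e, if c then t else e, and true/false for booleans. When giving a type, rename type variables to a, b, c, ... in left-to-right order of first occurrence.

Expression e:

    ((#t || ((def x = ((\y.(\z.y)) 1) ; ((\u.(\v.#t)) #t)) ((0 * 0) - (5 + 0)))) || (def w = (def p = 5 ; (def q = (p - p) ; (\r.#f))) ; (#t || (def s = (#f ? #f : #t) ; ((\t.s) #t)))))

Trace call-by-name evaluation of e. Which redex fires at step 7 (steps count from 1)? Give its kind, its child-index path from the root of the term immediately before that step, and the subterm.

Derivation:
step 0: ((true || ((let x = ((\y.(\z.y)) 1) in ((\u.(\v.true)) true)) ((0 * 0) - (5 + 0)))) || (let w = (let p = 5 in (let q = (p - p) in (\r.false))) in (true || (let s = (if false then false else true) in ((\t.s) true)))))
step 1: [let@0.1.0] ((true || (((\u.(\v.true)) true) ((0 * 0) - (5 + 0)))) || (let w = (let p = 5 in (let q = (p - p) in (\r.false))) in (true || (let s = (if false then false else true) in ((\t.s) true)))))
step 2: [beta@0.1.0] ((true || ((\v.true) ((0 * 0) - (5 + 0)))) || (let w = (let p = 5 in (let q = (p - p) in (\r.false))) in (true || (let s = (if false then false else true) in ((\t.s) true)))))
step 3: [beta@0.1] ((true || true) || (let w = (let p = 5 in (let q = (p - p) in (\r.false))) in (true || (let s = (if false then false else true) in ((\t.s) true)))))
step 4: [delta@0] (true || (let w = (let p = 5 in (let q = (p - p) in (\r.false))) in (true || (let s = (if false then false else true) in ((\t.s) true)))))
step 5: [let@1] (true || (true || (let s = (if false then false else true) in ((\t.s) true))))
step 6: [let@1.1] (true || (true || ((\t.(if false then false else true)) true)))
step 7: [beta@1.1] (true || (true || (if false then false else true)))

Answer: beta at 1.1 : ((\t.(if false then false else true)) true)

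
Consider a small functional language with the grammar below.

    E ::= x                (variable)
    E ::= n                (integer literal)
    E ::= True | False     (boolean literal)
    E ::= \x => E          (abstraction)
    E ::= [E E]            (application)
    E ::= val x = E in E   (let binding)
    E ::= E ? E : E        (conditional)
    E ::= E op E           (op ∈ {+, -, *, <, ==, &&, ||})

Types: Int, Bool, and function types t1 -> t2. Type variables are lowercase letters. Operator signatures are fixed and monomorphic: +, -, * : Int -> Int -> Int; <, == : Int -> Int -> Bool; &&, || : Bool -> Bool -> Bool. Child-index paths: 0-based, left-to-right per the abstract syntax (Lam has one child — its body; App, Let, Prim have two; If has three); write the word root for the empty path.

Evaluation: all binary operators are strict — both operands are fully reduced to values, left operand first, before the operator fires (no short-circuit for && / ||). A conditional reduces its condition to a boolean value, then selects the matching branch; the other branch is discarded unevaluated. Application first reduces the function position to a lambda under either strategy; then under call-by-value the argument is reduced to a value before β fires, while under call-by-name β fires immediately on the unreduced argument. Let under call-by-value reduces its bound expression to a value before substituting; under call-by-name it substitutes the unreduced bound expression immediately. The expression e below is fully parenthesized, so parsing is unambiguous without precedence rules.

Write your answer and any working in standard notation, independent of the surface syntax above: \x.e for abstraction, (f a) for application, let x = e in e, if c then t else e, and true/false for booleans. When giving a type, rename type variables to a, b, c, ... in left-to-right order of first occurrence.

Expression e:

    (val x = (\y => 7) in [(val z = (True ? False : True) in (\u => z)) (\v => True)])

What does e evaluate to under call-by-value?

Answer: false

Trace:
step 0: (let x = (\y.7) in ((let z = (if true then false else true) in (\u.z)) (\v.true)))
step 1: [let@root] ((let z = (if true then false else true) in (\u.z)) (\v.true))
step 2: [if@0.0] ((let z = false in (\u.z)) (\v.true))
step 3: [let@0] ((\u.false) (\v.true))
step 4: [beta@root] false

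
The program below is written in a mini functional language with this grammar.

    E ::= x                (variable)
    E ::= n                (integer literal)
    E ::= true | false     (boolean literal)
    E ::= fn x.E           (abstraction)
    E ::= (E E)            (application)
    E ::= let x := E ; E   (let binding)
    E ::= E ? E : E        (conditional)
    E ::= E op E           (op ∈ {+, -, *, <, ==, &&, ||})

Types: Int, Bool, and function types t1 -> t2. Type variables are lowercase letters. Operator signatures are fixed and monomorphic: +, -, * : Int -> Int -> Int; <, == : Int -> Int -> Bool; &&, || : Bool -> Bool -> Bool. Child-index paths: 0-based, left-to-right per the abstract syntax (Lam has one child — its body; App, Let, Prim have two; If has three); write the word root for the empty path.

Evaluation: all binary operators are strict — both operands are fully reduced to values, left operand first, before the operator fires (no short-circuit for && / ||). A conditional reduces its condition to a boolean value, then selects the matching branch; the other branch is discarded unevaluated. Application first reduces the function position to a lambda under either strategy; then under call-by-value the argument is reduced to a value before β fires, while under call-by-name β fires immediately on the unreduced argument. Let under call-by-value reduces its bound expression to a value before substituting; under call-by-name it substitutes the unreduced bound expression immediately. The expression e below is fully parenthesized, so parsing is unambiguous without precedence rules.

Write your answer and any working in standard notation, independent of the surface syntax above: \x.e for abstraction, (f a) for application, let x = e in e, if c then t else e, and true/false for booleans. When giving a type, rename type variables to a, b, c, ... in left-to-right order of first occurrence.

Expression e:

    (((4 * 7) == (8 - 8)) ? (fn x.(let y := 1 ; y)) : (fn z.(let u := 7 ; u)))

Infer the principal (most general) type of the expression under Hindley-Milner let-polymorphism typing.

Answer: a -> Int

Derivation:
  unify Int ~ Int
  unify Int ~ Int
  unify Int ~ Int
  unify Int ~ Int
  unify Int ~ Int
  unify Int ~ Int
  unify Bool ~ Bool
let y : Int
y : Int
\x._ : a -> Int
let u : Int
u : Int
\z._ : b -> Int
  unify a -> Int ~ b -> Int
  unify a ~ b
  unify Int ~ Int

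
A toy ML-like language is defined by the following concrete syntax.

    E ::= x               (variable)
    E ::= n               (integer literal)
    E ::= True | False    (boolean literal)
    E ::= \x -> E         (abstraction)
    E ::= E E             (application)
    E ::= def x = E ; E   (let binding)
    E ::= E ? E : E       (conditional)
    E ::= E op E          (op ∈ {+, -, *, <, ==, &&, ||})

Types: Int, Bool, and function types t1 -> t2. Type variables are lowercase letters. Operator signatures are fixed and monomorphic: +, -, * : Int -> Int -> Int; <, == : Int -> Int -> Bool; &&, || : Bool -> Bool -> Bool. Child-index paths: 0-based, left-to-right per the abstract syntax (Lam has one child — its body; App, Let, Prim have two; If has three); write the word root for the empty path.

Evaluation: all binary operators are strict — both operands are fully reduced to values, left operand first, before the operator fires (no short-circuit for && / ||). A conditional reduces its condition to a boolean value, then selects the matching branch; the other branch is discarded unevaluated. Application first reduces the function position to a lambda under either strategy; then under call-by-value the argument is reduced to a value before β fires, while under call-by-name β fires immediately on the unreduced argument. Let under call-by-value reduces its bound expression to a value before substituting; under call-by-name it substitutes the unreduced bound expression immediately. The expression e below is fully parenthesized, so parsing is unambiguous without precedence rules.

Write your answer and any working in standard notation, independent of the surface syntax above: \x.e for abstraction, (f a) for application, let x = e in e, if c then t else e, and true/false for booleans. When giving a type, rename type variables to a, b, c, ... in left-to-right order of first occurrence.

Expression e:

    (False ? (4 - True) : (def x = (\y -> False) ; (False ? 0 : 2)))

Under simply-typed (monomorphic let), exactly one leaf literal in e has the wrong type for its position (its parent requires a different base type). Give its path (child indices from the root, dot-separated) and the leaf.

Working:
  unify Bool ~ Bool
  unify Int ~ Int
  unify Bool ~ Int
  FAIL: mismatch Bool ~ Int

Answer: 1.1 : true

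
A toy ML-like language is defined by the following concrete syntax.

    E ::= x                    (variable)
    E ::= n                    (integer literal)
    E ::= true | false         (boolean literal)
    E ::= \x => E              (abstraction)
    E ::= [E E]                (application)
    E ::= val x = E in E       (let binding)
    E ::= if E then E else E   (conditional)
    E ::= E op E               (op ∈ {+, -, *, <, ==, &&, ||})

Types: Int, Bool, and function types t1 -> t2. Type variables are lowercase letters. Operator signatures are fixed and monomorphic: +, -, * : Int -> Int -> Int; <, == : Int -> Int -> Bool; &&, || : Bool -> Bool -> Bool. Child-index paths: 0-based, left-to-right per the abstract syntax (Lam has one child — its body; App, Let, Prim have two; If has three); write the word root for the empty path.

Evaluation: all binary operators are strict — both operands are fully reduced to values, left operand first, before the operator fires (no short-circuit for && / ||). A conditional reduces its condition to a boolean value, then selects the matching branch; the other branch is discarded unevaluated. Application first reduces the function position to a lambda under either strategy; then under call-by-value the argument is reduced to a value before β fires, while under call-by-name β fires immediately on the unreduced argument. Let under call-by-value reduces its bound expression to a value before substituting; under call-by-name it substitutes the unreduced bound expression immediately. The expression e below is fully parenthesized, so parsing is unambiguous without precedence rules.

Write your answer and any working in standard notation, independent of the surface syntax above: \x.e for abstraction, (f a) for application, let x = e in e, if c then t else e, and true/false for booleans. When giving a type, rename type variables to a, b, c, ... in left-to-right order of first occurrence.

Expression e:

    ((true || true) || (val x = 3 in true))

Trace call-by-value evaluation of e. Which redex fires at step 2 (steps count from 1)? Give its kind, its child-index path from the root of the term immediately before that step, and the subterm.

Answer: let at 1 : (let x = 3 in true)

Derivation:
step 0: ((true || true) || (let x = 3 in true))
step 1: [delta@0] (true || (let x = 3 in true))
step 2: [let@1] (true || true)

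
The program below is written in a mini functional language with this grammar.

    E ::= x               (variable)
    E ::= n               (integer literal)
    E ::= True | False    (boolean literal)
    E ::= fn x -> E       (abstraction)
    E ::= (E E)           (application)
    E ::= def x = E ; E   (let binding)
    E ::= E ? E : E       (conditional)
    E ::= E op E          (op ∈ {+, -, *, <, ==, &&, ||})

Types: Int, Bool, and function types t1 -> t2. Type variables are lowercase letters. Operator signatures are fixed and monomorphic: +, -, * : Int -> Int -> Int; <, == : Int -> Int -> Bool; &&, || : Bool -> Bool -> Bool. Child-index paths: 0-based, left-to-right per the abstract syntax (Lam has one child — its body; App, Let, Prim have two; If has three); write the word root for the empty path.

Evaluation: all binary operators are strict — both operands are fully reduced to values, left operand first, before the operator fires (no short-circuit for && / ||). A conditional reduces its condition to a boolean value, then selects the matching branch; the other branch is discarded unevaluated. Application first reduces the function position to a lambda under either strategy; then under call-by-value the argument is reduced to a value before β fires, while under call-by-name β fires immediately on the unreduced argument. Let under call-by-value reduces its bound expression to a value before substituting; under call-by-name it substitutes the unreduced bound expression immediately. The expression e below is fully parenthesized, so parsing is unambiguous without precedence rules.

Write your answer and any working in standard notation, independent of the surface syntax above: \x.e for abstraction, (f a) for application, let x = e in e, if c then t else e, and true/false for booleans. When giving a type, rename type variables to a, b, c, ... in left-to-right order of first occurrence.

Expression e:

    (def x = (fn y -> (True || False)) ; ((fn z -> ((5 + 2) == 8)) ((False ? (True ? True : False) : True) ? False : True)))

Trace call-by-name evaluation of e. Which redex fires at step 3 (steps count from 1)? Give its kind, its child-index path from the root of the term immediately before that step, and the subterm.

Answer: delta at 0 : (5 + 2)

Working:
step 0: (let x = (\y.(true || false)) in ((\z.((5 + 2) == 8)) (if (if false then (if true then true else false) else true) then false else true)))
step 1: [let@root] ((\z.((5 + 2) == 8)) (if (if false then (if true then true else false) else true) then false else true))
step 2: [beta@root] ((5 + 2) == 8)
step 3: [delta@0] (7 == 8)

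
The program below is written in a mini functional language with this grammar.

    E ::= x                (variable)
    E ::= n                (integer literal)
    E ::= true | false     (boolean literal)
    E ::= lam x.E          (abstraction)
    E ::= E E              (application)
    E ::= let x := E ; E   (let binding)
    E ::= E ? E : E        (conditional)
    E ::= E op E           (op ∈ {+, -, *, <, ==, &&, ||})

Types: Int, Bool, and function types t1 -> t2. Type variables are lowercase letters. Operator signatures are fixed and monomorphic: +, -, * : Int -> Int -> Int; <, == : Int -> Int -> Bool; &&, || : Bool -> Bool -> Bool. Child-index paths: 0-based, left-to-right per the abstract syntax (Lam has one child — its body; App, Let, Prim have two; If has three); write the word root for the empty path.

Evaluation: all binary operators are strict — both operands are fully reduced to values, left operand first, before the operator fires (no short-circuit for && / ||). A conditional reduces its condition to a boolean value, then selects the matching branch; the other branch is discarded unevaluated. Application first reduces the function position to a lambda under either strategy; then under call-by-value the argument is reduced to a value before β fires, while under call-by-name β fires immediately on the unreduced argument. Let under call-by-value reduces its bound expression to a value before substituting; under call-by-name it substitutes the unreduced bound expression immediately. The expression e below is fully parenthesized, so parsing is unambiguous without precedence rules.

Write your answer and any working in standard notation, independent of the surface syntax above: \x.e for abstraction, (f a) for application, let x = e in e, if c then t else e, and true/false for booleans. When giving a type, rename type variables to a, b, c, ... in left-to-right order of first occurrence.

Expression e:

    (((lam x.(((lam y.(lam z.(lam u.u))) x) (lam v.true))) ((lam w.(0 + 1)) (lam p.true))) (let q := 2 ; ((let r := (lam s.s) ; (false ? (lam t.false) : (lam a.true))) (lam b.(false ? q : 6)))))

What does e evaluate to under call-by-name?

Answer: true

Trace:
step 0: (((\x.(((\y.(\z.(\u.u))) x) (\v.true))) ((\w.(0 + 1)) (\p.true))) (let q = 2 in ((let r = (\s.s) in (if false then (\t.false) else (\a.true))) (\b.(if false then q else 6)))))
step 1: [beta@0] ((((\y.(\z.(\u.u))) ((\w.(0 + 1)) (\p.true))) (\v.true)) (let q = 2 in ((let r = (\s.s) in (if false then (\t.false) else (\a.true))) (\b.(if false then q else 6)))))
step 2: [beta@0.0] (((\z.(\u.u)) (\v.true)) (let q = 2 in ((let r = (\s.s) in (if false then (\t.false) else (\a.true))) (\b.(if false then q else 6)))))
step 3: [beta@0] ((\u.u) (let q = 2 in ((let r = (\s.s) in (if false then (\t.false) else (\a.true))) (\b.(if false then q else 6)))))
step 4: [beta@root] (let q = 2 in ((let r = (\s.s) in (if false then (\t.false) else (\a.true))) (\b.(if false then q else 6))))
step 5: [let@root] ((let r = (\s.s) in (if false then (\t.false) else (\a.true))) (\b.(if false then 2 else 6)))
step 6: [let@0] ((if false then (\t.false) else (\a.true)) (\b.(if false then 2 else 6)))
step 7: [if@0] ((\a.true) (\b.(if false then 2 else 6)))
step 8: [beta@root] true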